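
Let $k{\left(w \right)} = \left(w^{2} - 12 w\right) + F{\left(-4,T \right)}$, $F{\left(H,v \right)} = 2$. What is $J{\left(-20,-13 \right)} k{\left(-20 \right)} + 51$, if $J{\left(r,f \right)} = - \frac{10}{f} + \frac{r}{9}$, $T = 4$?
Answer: $- \frac{34391}{39} \approx -881.82$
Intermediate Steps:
$k{\left(w \right)} = 2 + w^{2} - 12 w$ ($k{\left(w \right)} = \left(w^{2} - 12 w\right) + 2 = 2 + w^{2} - 12 w$)
$J{\left(r,f \right)} = - \frac{10}{f} + \frac{r}{9}$ ($J{\left(r,f \right)} = - \frac{10}{f} + r \frac{1}{9} = - \frac{10}{f} + \frac{r}{9}$)
$J{\left(-20,-13 \right)} k{\left(-20 \right)} + 51 = \left(- \frac{10}{-13} + \frac{1}{9} \left(-20\right)\right) \left(2 + \left(-20\right)^{2} - -240\right) + 51 = \left(\left(-10\right) \left(- \frac{1}{13}\right) - \frac{20}{9}\right) \left(2 + 400 + 240\right) + 51 = \left(\frac{10}{13} - \frac{20}{9}\right) 642 + 51 = \left(- \frac{170}{117}\right) 642 + 51 = - \frac{36380}{39} + 51 = - \frac{34391}{39}$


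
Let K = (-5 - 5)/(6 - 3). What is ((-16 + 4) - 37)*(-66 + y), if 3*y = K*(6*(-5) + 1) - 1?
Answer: 15043/9 ≈ 1671.4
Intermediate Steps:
K = -10/3 ≈ -3.3333
y = 287/9 (y = (-10*(6*(-5) + 1)/3 - 1)/3 = (-10*(-30 + 1)/3 - 1)/3 = (-10/3*(-29) - 1)/3 = (290/3 - 1)/3 = (1/3)*(287/3) = 287/9 ≈ 31.889)
((-16 + 4) - 37)*(-66 + y) = ((-16 + 4) - 37)*(-66 + 287/9) = (-12 - 37)*(-307/9) = -49*(-307/9) = 15043/9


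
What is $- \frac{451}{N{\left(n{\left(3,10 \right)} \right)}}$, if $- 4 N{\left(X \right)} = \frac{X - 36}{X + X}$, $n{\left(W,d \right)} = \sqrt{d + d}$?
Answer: $- \frac{1640}{29} - \frac{5904 \sqrt{5}}{29} \approx -511.78$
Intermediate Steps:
$n{\left(W,d \right)} = \sqrt{2} \sqrt{d}$ ($n{\left(W,d \right)} = \sqrt{2 d} = \sqrt{2} \sqrt{d}$)
$N{\left(X \right)} = - \frac{-36 + X}{8 X}$ ($N{\left(X \right)} = - \frac{\left(X - 36\right) \frac{1}{X + X}}{4} = - \frac{\left(-36 + X\right) \frac{1}{2 X}}{4} = - \frac{\frac{1}{2} \frac{1}{X} \left(-36 + X\right)}{4} = - \frac{-36 + X}{8 X}$)
$- \frac{451}{N{\left(n{\left(3,10 \right)} \right)}} = - \frac{451}{\frac{1}{8} \frac{1}{\sqrt{2} \sqrt{10}} \left(36 - \sqrt{2} \sqrt{10}\right)} = - \frac{451}{\frac{1}{8} \frac{1}{2 \sqrt{5}} \left(36 - 2 \sqrt{5}\right)} = - \frac{451}{\frac{1}{8} \frac{\sqrt{5}}{10} \left(36 - 2 \sqrt{5}\right)} = - \frac{451}{\frac{1}{80} \sqrt{5} \left(36 - 2 \sqrt{5}\right)} = - 451 \frac{16 \sqrt{5}}{36 - 2 \sqrt{5}} = - \frac{7216 \sqrt{5}}{36 - 2 \sqrt{5}}$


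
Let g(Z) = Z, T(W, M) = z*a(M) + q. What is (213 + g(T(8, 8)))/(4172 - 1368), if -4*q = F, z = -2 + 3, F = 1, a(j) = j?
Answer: 883/11216 ≈ 0.078727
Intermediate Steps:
z = 1
q = -1/4 (q = -1/4*1 = -1/4 ≈ -0.25000)
T(W, M) = -1/4 + M (T(W, M) = 1*M - 1/4 = M - 1/4 = -1/4 + M)
(213 + g(T(8, 8)))/(4172 - 1368) = (213 + (-1/4 + 8))/(4172 - 1368) = (213 + 31/4)/2804 = (883/4)*(1/2804) = 883/11216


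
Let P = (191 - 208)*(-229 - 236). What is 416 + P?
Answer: 8321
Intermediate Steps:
P = 7905 (P = -17*(-465) = 7905)
416 + P = 416 + 7905 = 8321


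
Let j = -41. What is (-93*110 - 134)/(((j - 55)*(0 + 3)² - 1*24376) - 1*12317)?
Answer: 10364/37557 ≈ 0.27595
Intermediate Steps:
(-93*110 - 134)/(((j - 55)*(0 + 3)² - 1*24376) - 1*12317) = (-93*110 - 134)/(((-41 - 55)*(0 + 3)² - 1*24376) - 1*12317) = (-10230 - 134)/((-96*3² - 24376) - 12317) = -10364/((-96*9 - 24376) - 12317) = -10364/((-864 - 24376) - 12317) = -10364/(-25240 - 12317) = -10364/(-37557) = -10364*(-1/37557) = 10364/37557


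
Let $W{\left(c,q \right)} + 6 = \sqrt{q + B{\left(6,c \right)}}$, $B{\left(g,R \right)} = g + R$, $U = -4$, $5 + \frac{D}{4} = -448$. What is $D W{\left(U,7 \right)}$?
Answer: $5436$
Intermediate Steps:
$D = -1812$ ($D = -20 + 4 \left(-448\right) = -20 - 1792 = -1812$)
$B{\left(g,R \right)} = R + g$
$W{\left(c,q \right)} = -6 + \sqrt{6 + c + q}$ ($W{\left(c,q \right)} = -6 + \sqrt{q + \left(c + 6\right)} = -6 + \sqrt{q + \left(6 + c\right)} = -6 + \sqrt{6 + c + q}$)
$D W{\left(U,7 \right)} = - 1812 \left(-6 + \sqrt{6 - 4 + 7}\right) = - 1812 \left(-6 + \sqrt{9}\right) = - 1812 \left(-6 + 3\right) = \left(-1812\right) \left(-3\right) = 5436$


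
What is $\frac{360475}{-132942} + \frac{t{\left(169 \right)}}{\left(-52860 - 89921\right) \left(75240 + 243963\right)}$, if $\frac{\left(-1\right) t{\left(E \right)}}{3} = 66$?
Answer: $- \frac{1825450345315601}{673220112894834} \approx -2.7115$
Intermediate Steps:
$t{\left(E \right)} = -198$ ($t{\left(E \right)} = \left(-3\right) 66 = -198$)
$\frac{360475}{-132942} + \frac{t{\left(169 \right)}}{\left(-52860 - 89921\right) \left(75240 + 243963\right)} = \frac{360475}{-132942} - \frac{198}{\left(-52860 - 89921\right) \left(75240 + 243963\right)} = 360475 \left(- \frac{1}{132942}\right) - \frac{198}{\left(-142781\right) 319203} = - \frac{360475}{132942} - \frac{198}{-45576123543} = - \frac{360475}{132942} - - \frac{22}{5064013727} = - \frac{360475}{132942} + \frac{22}{5064013727} = - \frac{1825450345315601}{673220112894834}$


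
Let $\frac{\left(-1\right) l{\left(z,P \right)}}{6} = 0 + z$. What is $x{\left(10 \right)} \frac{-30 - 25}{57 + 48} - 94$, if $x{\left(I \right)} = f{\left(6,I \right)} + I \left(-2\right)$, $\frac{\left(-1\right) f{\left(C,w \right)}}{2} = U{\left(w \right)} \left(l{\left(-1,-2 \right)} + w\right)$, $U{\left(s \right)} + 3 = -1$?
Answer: $- \frac{1054}{7} \approx -150.57$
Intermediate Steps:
$l{\left(z,P \right)} = - 6 z$ ($l{\left(z,P \right)} = - 6 \left(0 + z\right) = - 6 z$)
$U{\left(s \right)} = -4$ ($U{\left(s \right)} = -3 - 1 = -4$)
$f{\left(C,w \right)} = 48 + 8 w$ ($f{\left(C,w \right)} = - 2 \left(- 4 \left(\left(-6\right) \left(-1\right) + w\right)\right) = - 2 \left(- 4 \left(6 + w\right)\right) = - 2 \left(-24 - 4 w\right) = 48 + 8 w$)
$x{\left(I \right)} = 48 + 6 I$ ($x{\left(I \right)} = \left(48 + 8 I\right) + I \left(-2\right) = \left(48 + 8 I\right) - 2 I = 48 + 6 I$)
$x{\left(10 \right)} \frac{-30 - 25}{57 + 48} - 94 = \left(48 + 6 \cdot 10\right) \frac{-30 - 25}{57 + 48} - 94 = \left(48 + 60\right) \left(- \frac{55}{105}\right) - 94 = 108 \left(\left(-55\right) \frac{1}{105}\right) - 94 = 108 \left(- \frac{11}{21}\right) - 94 = - \frac{396}{7} - 94 = - \frac{1054}{7}$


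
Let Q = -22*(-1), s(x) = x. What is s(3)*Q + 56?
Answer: 122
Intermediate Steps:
Q = 22
s(3)*Q + 56 = 3*22 + 56 = 66 + 56 = 122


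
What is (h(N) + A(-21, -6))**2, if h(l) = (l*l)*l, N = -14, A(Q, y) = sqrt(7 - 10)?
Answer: (-2744 + I*sqrt(3))**2 ≈ 7.5295e+6 - 9506.0*I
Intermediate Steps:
A(Q, y) = I*sqrt(3) (A(Q, y) = sqrt(-3) = I*sqrt(3))
h(l) = l**3 (h(l) = l**2*l = l**3)
(h(N) + A(-21, -6))**2 = ((-14)**3 + I*sqrt(3))**2 = (-2744 + I*sqrt(3))**2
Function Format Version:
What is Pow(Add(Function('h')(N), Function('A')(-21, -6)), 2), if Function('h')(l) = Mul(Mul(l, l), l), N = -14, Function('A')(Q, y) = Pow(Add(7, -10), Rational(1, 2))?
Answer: Pow(Add(-2744, Mul(I, Pow(3, Rational(1, 2)))), 2) ≈ Add(7.5295e+6, Mul(-9506., I))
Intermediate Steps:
Function('A')(Q, y) = Mul(I, Pow(3, Rational(1, 2))) (Function('A')(Q, y) = Pow(-3, Rational(1, 2)) = Mul(I, Pow(3, Rational(1, 2))))
Function('h')(l) = Pow(l, 3) (Function('h')(l) = Mul(Pow(l, 2), l) = Pow(l, 3))
Pow(Add(Function('h')(N), Function('A')(-21, -6)), 2) = Pow(Add(Pow(-14, 3), Mul(I, Pow(3, Rational(1, 2)))), 2) = Pow(Add(-2744, Mul(I, Pow(3, Rational(1, 2)))), 2)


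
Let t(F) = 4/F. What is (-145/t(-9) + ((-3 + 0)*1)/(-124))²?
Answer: 409212441/3844 ≈ 1.0645e+5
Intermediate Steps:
(-145/t(-9) + ((-3 + 0)*1)/(-124))² = (-145/(4/(-9)) + ((-3 + 0)*1)/(-124))² = (-145/(4*(-⅑)) - 3*1*(-1/124))² = (-145/(-4/9) - 3*(-1/124))² = (-145*(-9/4) + 3/124)² = (1305/4 + 3/124)² = (20229/62)² = 409212441/3844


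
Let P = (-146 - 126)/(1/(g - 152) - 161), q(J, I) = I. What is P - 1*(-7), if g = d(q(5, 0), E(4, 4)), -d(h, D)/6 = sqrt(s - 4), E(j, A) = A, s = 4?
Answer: 212655/24473 ≈ 8.6894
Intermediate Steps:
d(h, D) = 0 (d(h, D) = -6*sqrt(4 - 4) = -6*sqrt(0) = -6*0 = 0)
g = 0
P = 41344/24473 (P = (-146 - 126)/(1/(0 - 152) - 161) = -272/(1/(-152) - 161) = -272/(-1/152 - 161) = -272/(-24473/152) = -272*(-152/24473) = 41344/24473 ≈ 1.6894)
P - 1*(-7) = 41344/24473 - 1*(-7) = 41344/24473 + 7 = 212655/24473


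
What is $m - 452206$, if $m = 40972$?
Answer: $-411234$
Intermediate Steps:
$m - 452206 = 40972 - 452206 = -411234$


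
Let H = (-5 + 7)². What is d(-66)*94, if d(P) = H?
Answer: 376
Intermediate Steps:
H = 4 (H = 2² = 4)
d(P) = 4
d(-66)*94 = 4*94 = 376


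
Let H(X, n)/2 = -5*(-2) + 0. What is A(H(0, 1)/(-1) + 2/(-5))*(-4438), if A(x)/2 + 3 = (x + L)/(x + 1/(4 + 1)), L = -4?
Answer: 1606556/101 ≈ 15907.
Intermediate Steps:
H(X, n) = 20 (H(X, n) = 2*(-5*(-2) + 0) = 2*(10 + 0) = 2*10 = 20)
A(x) = -6 + 2*(-4 + x)/(⅕ + x) (A(x) = -6 + 2*((x - 4)/(x + 1/(4 + 1))) = -6 + 2*((-4 + x)/(x + 1/5)) = -6 + 2*((-4 + x)/(x + ⅕)) = -6 + 2*((-4 + x)/(⅕ + x)) = -6 + 2*(-4 + x)/(⅕ + x))
A(H(0, 1)/(-1) + 2/(-5))*(-4438) = (2*(-23 - 10*(20/(-1) + 2/(-5)))/(1 + 5*(20/(-1) + 2/(-5))))*(-4438) = (2*(-23 - 10*(20*(-1) + 2*(-⅕)))/(1 + 5*(20*(-1) + 2*(-⅕))))*(-4438) = (2*(-23 - 10*(-20 - ⅖))/(1 + 5*(-20 - ⅖)))*(-4438) = (2*(-23 - 10*(-102/5))/(1 + 5*(-102/5)))*(-4438) = (2*(-23 + 204)/(1 - 102))*(-4438) = (2*181/(-101))*(-4438) = (2*(-1/101)*181)*(-4438) = -362/101*(-4438) = 1606556/101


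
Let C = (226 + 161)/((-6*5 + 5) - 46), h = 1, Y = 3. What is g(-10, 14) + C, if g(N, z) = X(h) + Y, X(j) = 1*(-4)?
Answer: -458/71 ≈ -6.4507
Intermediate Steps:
X(j) = -4
C = -387/71 (C = 387/((-30 + 5) - 46) = 387/(-25 - 46) = 387/(-71) = 387*(-1/71) = -387/71 ≈ -5.4507)
g(N, z) = -1 (g(N, z) = -4 + 3 = -1)
g(-10, 14) + C = -1 - 387/71 = -458/71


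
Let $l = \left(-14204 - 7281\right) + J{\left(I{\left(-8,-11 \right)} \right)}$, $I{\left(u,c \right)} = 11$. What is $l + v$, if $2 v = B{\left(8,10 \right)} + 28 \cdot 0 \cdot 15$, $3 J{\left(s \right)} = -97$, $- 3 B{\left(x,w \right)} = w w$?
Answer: $-21534$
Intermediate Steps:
$B{\left(x,w \right)} = - \frac{w^{2}}{3}$ ($B{\left(x,w \right)} = - \frac{w w}{3} = - \frac{w^{2}}{3}$)
$J{\left(s \right)} = - \frac{97}{3}$ ($J{\left(s \right)} = \frac{1}{3} \left(-97\right) = - \frac{97}{3}$)
$l = - \frac{64552}{3}$ ($l = \left(-14204 - 7281\right) - \frac{97}{3} = -21485 - \frac{97}{3} = - \frac{64552}{3} \approx -21517.0$)
$v = - \frac{50}{3}$ ($v = \frac{- \frac{10^{2}}{3} + 28 \cdot 0 \cdot 15}{2} = \frac{\left(- \frac{1}{3}\right) 100 + 28 \cdot 0}{2} = \frac{- \frac{100}{3} + 0}{2} = \frac{1}{2} \left(- \frac{100}{3}\right) = - \frac{50}{3} \approx -16.667$)
$l + v = - \frac{64552}{3} - \frac{50}{3} = -21534$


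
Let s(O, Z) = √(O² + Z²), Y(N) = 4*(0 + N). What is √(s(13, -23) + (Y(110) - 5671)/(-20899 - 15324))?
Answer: √(189482513 + 1312105729*√698)/36223 ≈ 5.1540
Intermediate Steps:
Y(N) = 4*N
√(s(13, -23) + (Y(110) - 5671)/(-20899 - 15324)) = √(√(13² + (-23)²) + (4*110 - 5671)/(-20899 - 15324)) = √(√(169 + 529) + (440 - 5671)/(-36223)) = √(√698 - 5231*(-1/36223)) = √(√698 + 5231/36223) = √(5231/36223 + √698)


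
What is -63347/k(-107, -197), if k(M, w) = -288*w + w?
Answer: -63347/56539 ≈ -1.1204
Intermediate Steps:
k(M, w) = -287*w
-63347/k(-107, -197) = -63347/((-287*(-197))) = -63347/56539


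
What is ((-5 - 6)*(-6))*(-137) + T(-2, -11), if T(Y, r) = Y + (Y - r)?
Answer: -9035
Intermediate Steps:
T(Y, r) = -r + 2*Y
((-5 - 6)*(-6))*(-137) + T(-2, -11) = ((-5 - 6)*(-6))*(-137) + (-1*(-11) + 2*(-2)) = -11*(-6)*(-137) + (11 - 4) = 66*(-137) + 7 = -9042 + 7 = -9035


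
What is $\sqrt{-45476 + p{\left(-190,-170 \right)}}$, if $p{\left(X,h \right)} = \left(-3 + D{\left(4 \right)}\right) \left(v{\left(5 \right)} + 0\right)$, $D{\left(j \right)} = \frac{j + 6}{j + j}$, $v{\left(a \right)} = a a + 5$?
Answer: $\frac{i \sqrt{182114}}{2} \approx 213.37 i$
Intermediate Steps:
$v{\left(a \right)} = 5 + a^{2}$ ($v{\left(a \right)} = a^{2} + 5 = 5 + a^{2}$)
$D{\left(j \right)} = \frac{6 + j}{2 j}$
$p{\left(X,h \right)} = - \frac{105}{2}$ ($p{\left(X,h \right)} = \left(-3 + \frac{6 + 4}{2 \cdot 4}\right) \left(\left(5 + 5^{2}\right) + 0\right) = \left(-3 + \frac{1}{2} \cdot \frac{1}{4} \cdot 10\right) \left(\left(5 + 25\right) + 0\right) = \left(-3 + \frac{5}{4}\right) \left(30 + 0\right) = \left(- \frac{7}{4}\right) 30 = - \frac{105}{2}$)
$\sqrt{-45476 + p{\left(-190,-170 \right)}} = \sqrt{-45476 - \frac{105}{2}} = \sqrt{- \frac{91057}{2}} = \frac{i \sqrt{182114}}{2}$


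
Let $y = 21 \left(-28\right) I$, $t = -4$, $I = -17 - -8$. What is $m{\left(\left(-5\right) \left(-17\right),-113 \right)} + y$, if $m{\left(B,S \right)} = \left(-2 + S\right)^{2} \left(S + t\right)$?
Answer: $-1542033$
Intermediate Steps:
$I = -9$ ($I = -17 + 8 = -9$)
$m{\left(B,S \right)} = \left(-2 + S\right)^{2} \left(-4 + S\right)$ ($m{\left(B,S \right)} = \left(-2 + S\right)^{2} \left(S - 4\right) = \left(-2 + S\right)^{2} \left(-4 + S\right)$)
$y = 5292$ ($y = 21 \left(-28\right) \left(-9\right) = \left(-588\right) \left(-9\right) = 5292$)
$m{\left(\left(-5\right) \left(-17\right),-113 \right)} + y = \left(-2 - 113\right)^{2} \left(-4 - 113\right) + 5292 = \left(-115\right)^{2} \left(-117\right) + 5292 = 13225 \left(-117\right) + 5292 = -1547325 + 5292 = -1542033$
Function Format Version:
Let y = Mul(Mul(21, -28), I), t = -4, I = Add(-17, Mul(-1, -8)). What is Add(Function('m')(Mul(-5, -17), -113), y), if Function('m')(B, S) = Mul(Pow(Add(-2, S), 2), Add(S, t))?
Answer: -1542033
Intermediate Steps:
I = -9 (I = Add(-17, 8) = -9)
Function('m')(B, S) = Mul(Pow(Add(-2, S), 2), Add(-4, S)) (Function('m')(B, S) = Mul(Pow(Add(-2, S), 2), Add(S, -4)) = Mul(Pow(Add(-2, S), 2), Add(-4, S)))
y = 5292 (y = Mul(Mul(21, -28), -9) = Mul(-588, -9) = 5292)
Add(Function('m')(Mul(-5, -17), -113), y) = Add(Mul(Pow(Add(-2, -113), 2), Add(-4, -113)), 5292) = Add(Mul(Pow(-115, 2), -117), 5292) = Add(Mul(13225, -117), 5292) = Add(-1547325, 5292) = -1542033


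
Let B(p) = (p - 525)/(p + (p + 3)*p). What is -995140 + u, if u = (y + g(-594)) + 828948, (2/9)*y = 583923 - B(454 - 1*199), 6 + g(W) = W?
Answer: 21670346531/8806 ≈ 2.4609e+6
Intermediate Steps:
g(W) = -6 + W
B(p) = (-525 + p)/(p + p*(3 + p)) (B(p) = (-525 + p)/(p + (3 + p)*p) = (-525 + p)/(p + p*(3 + p)))
y = 23139116883/8806 (y = 9*(583923 - (-525 + (454 - 1*199))/((454 - 1*199)*(4 + (454 - 1*199))))/2 = 9*(583923 - (-525 + (454 - 199))/((454 - 199)*(4 + (454 - 199))))/2 = 9*(583923 - (-525 + 255)/(255*(4 + 255)))/2 = 9*(583923 - (-270)/(255*259))/2 = 9*(583923 - 1*(-18/4403))/2 = 9*(583923 + 18/4403)/2 = (9/2)*(2571012987/4403) = 23139116883/8806 ≈ 2.6277e+6)
u = 30433549371/8806 (u = (23139116883/8806 + (-6 - 594)) + 828948 = (23139116883/8806 - 600) + 828948 = 23133833283/8806 + 828948 = 30433549371/8806 ≈ 3.4560e+6)
-995140 + u = -995140 + 30433549371/8806 = 21670346531/8806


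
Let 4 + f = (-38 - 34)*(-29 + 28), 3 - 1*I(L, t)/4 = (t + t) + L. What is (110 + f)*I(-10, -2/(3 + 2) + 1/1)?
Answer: 42008/5 ≈ 8401.6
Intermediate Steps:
I(L, t) = 12 - 8*t - 4*L (I(L, t) = 12 - 4*((t + t) + L) = 12 - 4*(2*t + L) = 12 - 4*(L + 2*t) = 12 + (-8*t - 4*L) = 12 - 8*t - 4*L)
f = 68 (f = -4 + (-38 - 34)*(-29 + 28) = -4 - 72*(-1) = -4 + 72 = 68)
(110 + f)*I(-10, -2/(3 + 2) + 1/1) = (110 + 68)*(12 - 8*(-2/(3 + 2) + 1/1) - 4*(-10)) = 178*(12 - 8*(-2/5 + 1*1) + 40) = 178*(12 - 8*(-2*⅕ + 1) + 40) = 178*(12 - 8*(-⅖ + 1) + 40) = 178*(12 - 8*⅗ + 40) = 178*(12 - 24/5 + 40) = 178*(236/5) = 42008/5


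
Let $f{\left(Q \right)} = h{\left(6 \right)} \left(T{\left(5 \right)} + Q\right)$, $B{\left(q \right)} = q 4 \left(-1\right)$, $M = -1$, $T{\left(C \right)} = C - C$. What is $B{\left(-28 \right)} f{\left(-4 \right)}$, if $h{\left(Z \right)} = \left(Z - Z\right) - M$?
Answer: $-448$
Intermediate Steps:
$T{\left(C \right)} = 0$
$B{\left(q \right)} = - 4 q$ ($B{\left(q \right)} = 4 q \left(-1\right) = - 4 q$)
$h{\left(Z \right)} = 1$ ($h{\left(Z \right)} = \left(Z - Z\right) - -1 = 0 + 1 = 1$)
$f{\left(Q \right)} = Q$ ($f{\left(Q \right)} = 1 \left(0 + Q\right) = 1 Q = Q$)
$B{\left(-28 \right)} f{\left(-4 \right)} = \left(-4\right) \left(-28\right) \left(-4\right) = 112 \left(-4\right) = -448$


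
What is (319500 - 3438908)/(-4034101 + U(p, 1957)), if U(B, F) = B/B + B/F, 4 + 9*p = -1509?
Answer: 54942133104/71052604813 ≈ 0.77326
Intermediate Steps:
p = -1513/9 (p = -4/9 + (⅑)*(-1509) = -4/9 - 503/3 = -1513/9 ≈ -168.11)
U(B, F) = 1 + B/F
(319500 - 3438908)/(-4034101 + U(p, 1957)) = (319500 - 3438908)/(-4034101 + (-1513/9 + 1957)/1957) = -3119408/(-4034101 + (1/1957)*(16100/9)) = -3119408/(-4034101 + 16100/17613) = -3119408/(-71052604813/17613) = -3119408*(-17613/71052604813) = 54942133104/71052604813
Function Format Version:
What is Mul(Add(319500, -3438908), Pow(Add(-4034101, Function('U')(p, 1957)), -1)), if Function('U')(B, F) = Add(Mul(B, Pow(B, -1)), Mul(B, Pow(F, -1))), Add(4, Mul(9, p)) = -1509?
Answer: Rational(54942133104, 71052604813) ≈ 0.77326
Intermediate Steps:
p = Rational(-1513, 9) (p = Add(Rational(-4, 9), Mul(Rational(1, 9), -1509)) = Add(Rational(-4, 9), Rational(-503, 3)) = Rational(-1513, 9) ≈ -168.11)
Function('U')(B, F) = Add(1, Mul(B, Pow(F, -1)))
Mul(Add(319500, -3438908), Pow(Add(-4034101, Function('U')(p, 1957)), -1)) = Mul(Add(319500, -3438908), Pow(Add(-4034101, Mul(Pow(1957, -1), Add(Rational(-1513, 9), 1957))), -1)) = Mul(-3119408, Pow(Add(-4034101, Mul(Rational(1, 1957), Rational(16100, 9))), -1)) = Mul(-3119408, Pow(Add(-4034101, Rational(16100, 17613)), -1)) = Mul(-3119408, Pow(Rational(-71052604813, 17613), -1)) = Mul(-3119408, Rational(-17613, 71052604813)) = Rational(54942133104, 71052604813)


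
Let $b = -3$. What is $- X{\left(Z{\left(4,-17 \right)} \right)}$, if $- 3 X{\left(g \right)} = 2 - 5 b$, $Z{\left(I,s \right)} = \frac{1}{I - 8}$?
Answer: $\frac{17}{3} \approx 5.6667$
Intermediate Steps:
$Z{\left(I,s \right)} = \frac{1}{-8 + I}$
$X{\left(g \right)} = - \frac{17}{3}$ ($X{\left(g \right)} = - \frac{2 - -15}{3} = - \frac{2 + 15}{3} = \left(- \frac{1}{3}\right) 17 = - \frac{17}{3}$)
$- X{\left(Z{\left(4,-17 \right)} \right)} = \left(-1\right) \left(- \frac{17}{3}\right) = \frac{17}{3}$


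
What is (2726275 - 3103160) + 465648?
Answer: 88763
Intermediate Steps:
(2726275 - 3103160) + 465648 = -376885 + 465648 = 88763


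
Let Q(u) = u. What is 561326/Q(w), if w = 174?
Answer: 280663/87 ≈ 3226.0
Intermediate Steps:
561326/Q(w) = 561326/174 = 561326*(1/174) = 280663/87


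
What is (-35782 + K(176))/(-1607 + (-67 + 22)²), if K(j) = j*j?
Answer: -2403/209 ≈ -11.498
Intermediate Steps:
K(j) = j²
(-35782 + K(176))/(-1607 + (-67 + 22)²) = (-35782 + 176²)/(-1607 + (-67 + 22)²) = (-35782 + 30976)/(-1607 + (-45)²) = -4806/(-1607 + 2025) = -4806/418 = -4806*1/418 = -2403/209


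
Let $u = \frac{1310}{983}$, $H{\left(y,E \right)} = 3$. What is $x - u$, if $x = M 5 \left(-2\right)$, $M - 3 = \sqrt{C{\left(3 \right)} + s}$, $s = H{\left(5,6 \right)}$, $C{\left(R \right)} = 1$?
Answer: $- \frac{50460}{983} \approx -51.333$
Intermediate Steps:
$s = 3$
$M = 5$ ($M = 3 + \sqrt{1 + 3} = 3 + \sqrt{4} = 3 + 2 = 5$)
$u = \frac{1310}{983}$ ($u = 1310 \cdot \frac{1}{983} = \frac{1310}{983} \approx 1.3327$)
$x = -50$ ($x = 5 \cdot 5 \left(-2\right) = 25 \left(-2\right) = -50$)
$x - u = -50 - \frac{1310}{983} = - \frac{50460}{983}$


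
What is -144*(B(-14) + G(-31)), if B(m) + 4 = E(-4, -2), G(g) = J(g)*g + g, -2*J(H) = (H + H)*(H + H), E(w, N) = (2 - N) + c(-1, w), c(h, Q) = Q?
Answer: -8574768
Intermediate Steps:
E(w, N) = 2 + w - N (E(w, N) = (2 - N) + w = 2 + w - N)
J(H) = -2*H**2 (J(H) = -(H + H)*(H + H)/2 = -2*H*2*H/2 = -2*H**2)
G(g) = g - 2*g**3 (G(g) = (-2*g**2)*g + g = -2*g**3 + g = g - 2*g**3)
B(m) = -4 (B(m) = -4 + (2 - 4 - 1*(-2)) = -4 + (2 - 4 + 2) = -4 + 0 = -4)
-144*(B(-14) + G(-31)) = -144*(-4 + (-31 - 2*(-31)**3)) = -144*(-4 + (-31 - 2*(-29791))) = -144*(-4 + (-31 + 59582)) = -144*(-4 + 59551) = -144*59547 = -8574768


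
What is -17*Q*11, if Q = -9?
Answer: 1683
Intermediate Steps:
-17*Q*11 = -17*(-9)*11 = 153*11 = 1683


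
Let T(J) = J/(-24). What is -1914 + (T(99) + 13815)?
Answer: 95175/8 ≈ 11897.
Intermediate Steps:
T(J) = -J/24 (T(J) = J*(-1/24) = -J/24)
-1914 + (T(99) + 13815) = -1914 + (-1/24*99 + 13815) = -1914 + (-33/8 + 13815) = -1914 + 110487/8 = 95175/8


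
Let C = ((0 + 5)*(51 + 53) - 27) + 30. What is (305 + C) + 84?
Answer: 912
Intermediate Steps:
C = 523 (C = (5*104 - 27) + 30 = (520 - 27) + 30 = 493 + 30 = 523)
(305 + C) + 84 = (305 + 523) + 84 = 828 + 84 = 912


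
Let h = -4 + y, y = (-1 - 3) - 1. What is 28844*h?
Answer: -259596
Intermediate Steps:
y = -5 (y = -4 - 1 = -5)
h = -9 (h = -4 - 5 = -9)
28844*h = 28844*(-9) = -259596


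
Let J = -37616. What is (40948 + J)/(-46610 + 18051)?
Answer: -3332/28559 ≈ -0.11667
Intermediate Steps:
(40948 + J)/(-46610 + 18051) = (40948 - 37616)/(-46610 + 18051) = 3332/(-28559) = 3332*(-1/28559) = -3332/28559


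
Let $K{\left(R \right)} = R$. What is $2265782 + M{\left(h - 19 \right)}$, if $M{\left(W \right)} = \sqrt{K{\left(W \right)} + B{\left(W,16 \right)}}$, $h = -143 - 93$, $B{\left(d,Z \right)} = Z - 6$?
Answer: $2265782 + 7 i \sqrt{5} \approx 2.2658 \cdot 10^{6} + 15.652 i$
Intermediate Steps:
$B{\left(d,Z \right)} = -6 + Z$
$h = -236$
$M{\left(W \right)} = \sqrt{10 + W}$ ($M{\left(W \right)} = \sqrt{W + \left(-6 + 16\right)} = \sqrt{W + 10} = \sqrt{10 + W}$)
$2265782 + M{\left(h - 19 \right)} = 2265782 + \sqrt{10 - 255} = 2265782 + \sqrt{-245} = 2265782 + 7 i \sqrt{5}$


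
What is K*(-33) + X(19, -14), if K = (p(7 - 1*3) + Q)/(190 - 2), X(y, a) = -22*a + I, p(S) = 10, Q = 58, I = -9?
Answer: 13492/47 ≈ 287.06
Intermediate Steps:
X(y, a) = -9 - 22*a (X(y, a) = -22*a - 9 = -9 - 22*a)
K = 17/47 (K = (10 + 58)/(190 - 2) = 68/188 = 68*(1/188) = 17/47 ≈ 0.36170)
K*(-33) + X(19, -14) = (17/47)*(-33) + (-9 - 22*(-14)) = -561/47 + (-9 + 308) = -561/47 + 299 = 13492/47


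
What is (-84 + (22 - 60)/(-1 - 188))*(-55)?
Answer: 871090/189 ≈ 4608.9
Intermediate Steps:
(-84 + (22 - 60)/(-1 - 188))*(-55) = (-84 - 38/(-189))*(-55) = (-84 - 38*(-1/189))*(-55) = (-84 + 38/189)*(-55) = -15838/189*(-55) = 871090/189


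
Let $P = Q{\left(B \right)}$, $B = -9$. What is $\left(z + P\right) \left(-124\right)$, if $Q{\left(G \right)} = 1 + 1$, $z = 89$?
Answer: $-11284$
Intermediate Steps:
$Q{\left(G \right)} = 2$
$P = 2$
$\left(z + P\right) \left(-124\right) = \left(89 + 2\right) \left(-124\right) = 91 \left(-124\right) = -11284$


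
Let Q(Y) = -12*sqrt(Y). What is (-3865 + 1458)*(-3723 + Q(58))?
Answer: 8961261 + 28884*sqrt(58) ≈ 9.1812e+6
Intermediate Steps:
(-3865 + 1458)*(-3723 + Q(58)) = (-3865 + 1458)*(-3723 - 12*sqrt(58)) = -2407*(-3723 - 12*sqrt(58)) = 8961261 + 28884*sqrt(58)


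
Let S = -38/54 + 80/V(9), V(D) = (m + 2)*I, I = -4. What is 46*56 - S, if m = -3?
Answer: 69031/27 ≈ 2556.7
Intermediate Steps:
V(D) = 4 (V(D) = (-3 + 2)*(-4) = -1*(-4) = 4)
S = 521/27 (S = -38/54 + 80/4 = -38*1/54 + 80*(1/4) = -19/27 + 20 = 521/27 ≈ 19.296)
46*56 - S = 46*56 - 1*521/27 = 2576 - 521/27 = 69031/27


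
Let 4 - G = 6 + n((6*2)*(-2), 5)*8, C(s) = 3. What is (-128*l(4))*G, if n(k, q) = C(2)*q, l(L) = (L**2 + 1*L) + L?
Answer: 374784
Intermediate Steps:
l(L) = L**2 + 2*L (l(L) = (L**2 + L) + L = (L + L**2) + L = L**2 + 2*L)
n(k, q) = 3*q
G = -122 (G = 4 - (6 + (3*5)*8) = 4 - (6 + 15*8) = 4 - (6 + 120) = 4 - 1*126 = 4 - 126 = -122)
(-128*l(4))*G = -512*(2 + 4)*(-122) = -512*6*(-122) = -128*24*(-122) = -3072*(-122) = 374784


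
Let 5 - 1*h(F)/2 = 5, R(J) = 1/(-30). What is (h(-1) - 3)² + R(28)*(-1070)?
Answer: 134/3 ≈ 44.667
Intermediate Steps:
R(J) = -1/30
h(F) = 0 (h(F) = 10 - 2*5 = 10 - 10 = 0)
(h(-1) - 3)² + R(28)*(-1070) = (0 - 3)² - 1/30*(-1070) = (-3)² + 107/3 = 9 + 107/3 = 134/3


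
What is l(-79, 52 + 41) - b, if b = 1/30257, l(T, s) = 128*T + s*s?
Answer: -44265992/30257 ≈ -1463.0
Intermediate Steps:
l(T, s) = s**2 + 128*T (l(T, s) = 128*T + s**2 = s**2 + 128*T)
b = 1/30257 ≈ 3.3050e-5
l(-79, 52 + 41) - b = ((52 + 41)**2 + 128*(-79)) - 1*1/30257 = (93**2 - 10112) - 1/30257 = (8649 - 10112) - 1/30257 = -1463 - 1/30257 = -44265992/30257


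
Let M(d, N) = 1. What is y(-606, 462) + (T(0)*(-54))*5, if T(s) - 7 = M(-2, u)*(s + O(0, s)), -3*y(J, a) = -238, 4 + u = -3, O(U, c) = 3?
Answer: -7862/3 ≈ -2620.7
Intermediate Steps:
u = -7 (u = -4 - 3 = -7)
y(J, a) = 238/3 (y(J, a) = -⅓*(-238) = 238/3)
T(s) = 10 + s (T(s) = 7 + 1*(s + 3) = 7 + 1*(3 + s) = 7 + (3 + s) = 10 + s)
y(-606, 462) + (T(0)*(-54))*5 = 238/3 + ((10 + 0)*(-54))*5 = 238/3 + (10*(-54))*5 = 238/3 - 540*5 = 238/3 - 2700 = -7862/3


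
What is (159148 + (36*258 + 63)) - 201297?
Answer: -32798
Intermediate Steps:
(159148 + (36*258 + 63)) - 201297 = (159148 + (9288 + 63)) - 201297 = (159148 + 9351) - 201297 = 168499 - 201297 = -32798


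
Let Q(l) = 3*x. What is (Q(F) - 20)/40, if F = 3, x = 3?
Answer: -11/40 ≈ -0.27500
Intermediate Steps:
Q(l) = 9 (Q(l) = 3*3 = 9)
(Q(F) - 20)/40 = (9 - 20)/40 = -11*1/40 = -11/40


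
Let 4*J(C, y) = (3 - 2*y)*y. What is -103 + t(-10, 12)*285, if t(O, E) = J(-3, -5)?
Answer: -18937/4 ≈ -4734.3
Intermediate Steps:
J(C, y) = y*(3 - 2*y)/4 (J(C, y) = ((3 - 2*y)*y)/4 = (y*(3 - 2*y))/4 = y*(3 - 2*y)/4)
t(O, E) = -65/4 (t(O, E) = (¼)*(-5)*(3 - 2*(-5)) = (¼)*(-5)*(3 + 10) = (¼)*(-5)*13 = -65/4)
-103 + t(-10, 12)*285 = -103 - 65/4*285 = -103 - 18525/4 = -18937/4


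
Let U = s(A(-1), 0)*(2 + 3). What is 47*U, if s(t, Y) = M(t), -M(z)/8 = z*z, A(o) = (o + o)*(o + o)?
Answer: -30080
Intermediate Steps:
A(o) = 4*o² (A(o) = (2*o)*(2*o) = 4*o²)
M(z) = -8*z² (M(z) = -8*z*z = -8*z²)
s(t, Y) = -8*t²
U = -640 (U = (-8*(4*(-1)²)²)*(2 + 3) = -8*(4*1)²*5 = -8*4²*5 = -8*16*5 = -128*5 = -640)
47*U = 47*(-640) = -30080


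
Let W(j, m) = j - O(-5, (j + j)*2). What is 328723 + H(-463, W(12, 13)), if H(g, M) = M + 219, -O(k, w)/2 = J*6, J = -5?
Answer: 328894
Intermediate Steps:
O(k, w) = 60 (O(k, w) = -(-10)*6 = -2*(-30) = 60)
W(j, m) = -60 + j (W(j, m) = j - 1*60 = j - 60 = -60 + j)
H(g, M) = 219 + M
328723 + H(-463, W(12, 13)) = 328723 + (219 + (-60 + 12)) = 328723 + (219 - 48) = 328723 + 171 = 328894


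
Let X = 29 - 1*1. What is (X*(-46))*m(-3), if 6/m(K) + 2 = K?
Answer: 7728/5 ≈ 1545.6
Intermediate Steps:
m(K) = 6/(-2 + K)
X = 28 (X = 29 - 1 = 28)
(X*(-46))*m(-3) = (28*(-46))*(6/(-2 - 3)) = -7728/(-5) = -7728*(-1)/5 = -1288*(-6/5) = 7728/5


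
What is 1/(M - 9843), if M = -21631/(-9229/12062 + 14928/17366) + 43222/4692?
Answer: -23214516906/5543169906771983 ≈ -4.1879e-6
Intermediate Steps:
M = -5314669416866225/23214516906 (M = -21631/(-9229*1/12062 + 14928*(1/17366)) + 43222*(1/4692) = -21631/(-9229/12062 + 7464/8683) + 21611/2346 = -21631/9895361/104734346 + 21611/2346 = -21631*104734346/9895361 + 21611/2346 = -2265508638326/9895361 + 21611/2346 = -5314669416866225/23214516906 ≈ -2.2894e+5)
1/(M - 9843) = 1/(-5314669416866225/23214516906 - 9843) = 1/(-5543169906771983/23214516906) = -23214516906/5543169906771983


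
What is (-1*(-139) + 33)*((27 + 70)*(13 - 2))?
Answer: 183524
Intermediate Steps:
(-1*(-139) + 33)*((27 + 70)*(13 - 2)) = (139 + 33)*(97*11) = 172*1067 = 183524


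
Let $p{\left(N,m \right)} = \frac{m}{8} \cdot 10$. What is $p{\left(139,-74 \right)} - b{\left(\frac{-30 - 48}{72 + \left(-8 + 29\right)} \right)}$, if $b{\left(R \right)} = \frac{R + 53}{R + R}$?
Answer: $- \frac{3193}{52} \approx -61.404$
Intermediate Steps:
$p{\left(N,m \right)} = \frac{5 m}{4}$ ($p{\left(N,m \right)} = m \frac{1}{8} \cdot 10 = \frac{m}{8} \cdot 10 = \frac{5 m}{4}$)
$b{\left(R \right)} = \frac{53 + R}{2 R}$
$p{\left(139,-74 \right)} - b{\left(\frac{-30 - 48}{72 + \left(-8 + 29\right)} \right)} = \frac{5}{4} \left(-74\right) - \frac{53 + \frac{-30 - 48}{72 + \left(-8 + 29\right)}}{2 \frac{-30 - 48}{72 + \left(-8 + 29\right)}} = - \frac{185}{2} - \frac{53 - \frac{78}{72 + 21}}{2 \left(- \frac{78}{72 + 21}\right)} = - \frac{185}{2} - \frac{53 - \frac{78}{93}}{2 \left(- \frac{78}{93}\right)} = - \frac{185}{2} - \frac{53 - \frac{26}{31}}{2 \left(\left(-78\right) \frac{1}{93}\right)} = - \frac{185}{2} - \frac{53 - \frac{26}{31}}{2 \left(- \frac{26}{31}\right)} = - \frac{185}{2} - \frac{1}{2} \left(- \frac{31}{26}\right) \frac{1617}{31} = - \frac{185}{2} - - \frac{1617}{52} = - \frac{185}{2} + \frac{1617}{52} = - \frac{3193}{52}$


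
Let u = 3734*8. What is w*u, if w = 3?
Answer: 89616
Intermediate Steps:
u = 29872
w*u = 3*29872 = 89616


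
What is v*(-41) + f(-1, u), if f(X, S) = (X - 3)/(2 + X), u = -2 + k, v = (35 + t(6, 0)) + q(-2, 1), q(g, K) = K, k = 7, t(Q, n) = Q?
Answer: -1726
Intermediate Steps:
v = 42 (v = (35 + 6) + 1 = 41 + 1 = 42)
u = 5 (u = -2 + 7 = 5)
f(X, S) = (-3 + X)/(2 + X)
v*(-41) + f(-1, u) = 42*(-41) + (-3 - 1)/(2 - 1) = -1722 - 4/1 = -1722 + 1*(-4) = -1722 - 4 = -1726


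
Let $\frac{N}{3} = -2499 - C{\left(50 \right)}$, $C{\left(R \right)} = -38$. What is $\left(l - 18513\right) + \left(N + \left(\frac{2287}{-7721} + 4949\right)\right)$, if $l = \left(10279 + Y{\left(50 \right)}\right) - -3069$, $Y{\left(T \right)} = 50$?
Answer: $- \frac{58288116}{7721} \approx -7549.3$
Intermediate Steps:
$N = -7383$ ($N = 3 \left(-2499 - -38\right) = 3 \left(-2499 + 38\right) = 3 \left(-2461\right) = -7383$)
$l = 13398$ ($l = \left(10279 + 50\right) - -3069 = 10329 + 3069 = 13398$)
$\left(l - 18513\right) + \left(N + \left(\frac{2287}{-7721} + 4949\right)\right) = \left(13398 - 18513\right) - \left(2434 + \frac{2287}{7721}\right) = \left(13398 - 18513\right) + \left(-7383 + \left(2287 \left(- \frac{1}{7721}\right) + 4949\right)\right) = \left(13398 - 18513\right) + \left(-7383 + \left(- \frac{2287}{7721} + 4949\right)\right) = -5115 + \left(-7383 + \frac{38208942}{7721}\right) = -5115 - \frac{18795201}{7721} = - \frac{58288116}{7721}$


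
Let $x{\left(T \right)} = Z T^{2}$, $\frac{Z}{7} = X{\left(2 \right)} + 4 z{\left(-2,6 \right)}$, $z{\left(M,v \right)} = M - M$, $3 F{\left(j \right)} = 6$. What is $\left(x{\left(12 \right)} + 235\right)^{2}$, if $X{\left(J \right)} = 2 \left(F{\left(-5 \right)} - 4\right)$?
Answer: $14417209$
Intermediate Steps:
$F{\left(j \right)} = 2$ ($F{\left(j \right)} = \frac{1}{3} \cdot 6 = 2$)
$z{\left(M,v \right)} = 0$
$X{\left(J \right)} = -4$ ($X{\left(J \right)} = 2 \left(2 - 4\right) = 2 \left(-2\right) = -4$)
$Z = -28$ ($Z = 7 \left(-4 + 4 \cdot 0\right) = 7 \left(-4 + 0\right) = 7 \left(-4\right) = -28$)
$x{\left(T \right)} = - 28 T^{2}$
$\left(x{\left(12 \right)} + 235\right)^{2} = \left(- 28 \cdot 12^{2} + 235\right)^{2} = \left(\left(-28\right) 144 + 235\right)^{2} = \left(-4032 + 235\right)^{2} = \left(-3797\right)^{2} = 14417209$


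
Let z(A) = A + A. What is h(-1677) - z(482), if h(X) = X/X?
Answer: -963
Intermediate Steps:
h(X) = 1
z(A) = 2*A
h(-1677) - z(482) = 1 - 2*482 = 1 - 1*964 = 1 - 964 = -963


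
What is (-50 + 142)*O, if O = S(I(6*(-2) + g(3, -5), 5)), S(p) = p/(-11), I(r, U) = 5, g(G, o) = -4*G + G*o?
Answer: -460/11 ≈ -41.818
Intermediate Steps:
S(p) = -p/11 (S(p) = p*(-1/11) = -p/11)
O = -5/11 (O = -1/11*5 = -5/11 ≈ -0.45455)
(-50 + 142)*O = (-50 + 142)*(-5/11) = 92*(-5/11) = -460/11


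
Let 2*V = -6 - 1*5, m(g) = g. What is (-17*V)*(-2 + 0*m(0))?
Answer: -187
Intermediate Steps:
V = -11/2 (V = (-6 - 1*5)/2 = (-6 - 5)/2 = (1/2)*(-11) = -11/2 ≈ -5.5000)
(-17*V)*(-2 + 0*m(0)) = (-17*(-11/2))*(-2 + 0*0) = 187*(-2 + 0)/2 = (187/2)*(-2) = -187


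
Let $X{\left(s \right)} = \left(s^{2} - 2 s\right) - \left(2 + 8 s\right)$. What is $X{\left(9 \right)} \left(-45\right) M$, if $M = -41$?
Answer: $-20295$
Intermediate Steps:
$X{\left(s \right)} = -2 + s^{2} - 10 s$ ($X{\left(s \right)} = \left(s^{2} - 2 s\right) - \left(2 + 8 s\right) = -2 + s^{2} - 10 s$)
$X{\left(9 \right)} \left(-45\right) M = \left(-2 + 9^{2} - 90\right) \left(-45\right) \left(-41\right) = \left(-2 + 81 - 90\right) \left(-45\right) \left(-41\right) = \left(-11\right) \left(-45\right) \left(-41\right) = 495 \left(-41\right) = -20295$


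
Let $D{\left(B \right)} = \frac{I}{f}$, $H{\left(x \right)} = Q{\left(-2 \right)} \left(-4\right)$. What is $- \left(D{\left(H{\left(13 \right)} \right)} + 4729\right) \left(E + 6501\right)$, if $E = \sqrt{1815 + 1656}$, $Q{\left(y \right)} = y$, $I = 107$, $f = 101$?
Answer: $- \frac{3105761736}{101} - \frac{477736 \sqrt{3471}}{101} \approx -3.1029 \cdot 10^{7}$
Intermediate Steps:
$H{\left(x \right)} = 8$ ($H{\left(x \right)} = \left(-2\right) \left(-4\right) = 8$)
$D{\left(B \right)} = \frac{107}{101}$
$E = \sqrt{3471} \approx 58.915$
$- \left(D{\left(H{\left(13 \right)} \right)} + 4729\right) \left(E + 6501\right) = - \left(\frac{107}{101} + 4729\right) \left(\sqrt{3471} + 6501\right) = - \frac{477736 \left(6501 + \sqrt{3471}\right)}{101} = - (\frac{3105761736}{101} + \frac{477736 \sqrt{3471}}{101}) = - \frac{3105761736}{101} - \frac{477736 \sqrt{3471}}{101}$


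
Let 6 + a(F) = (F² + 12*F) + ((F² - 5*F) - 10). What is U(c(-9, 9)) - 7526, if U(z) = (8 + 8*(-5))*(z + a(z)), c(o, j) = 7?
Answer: -11942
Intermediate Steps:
a(F) = -16 + 2*F² + 7*F (a(F) = -6 + ((F² + 12*F) + ((F² - 5*F) - 10)) = -6 + ((F² + 12*F) + (-10 + F² - 5*F)) = -6 + (-10 + 2*F² + 7*F) = -16 + 2*F² + 7*F)
U(z) = 512 - 256*z - 64*z² (U(z) = (8 + 8*(-5))*(z + (-16 + 2*z² + 7*z)) = (8 - 40)*(-16 + 2*z² + 8*z) = -32*(-16 + 2*z² + 8*z) = 512 - 256*z - 64*z²)
U(c(-9, 9)) - 7526 = (512 - 256*7 - 64*7²) - 7526 = (512 - 1792 - 64*49) - 7526 = (512 - 1792 - 3136) - 7526 = -4416 - 7526 = -11942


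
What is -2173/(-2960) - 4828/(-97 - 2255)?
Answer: 1212611/435120 ≈ 2.7868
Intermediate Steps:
-2173/(-2960) - 4828/(-97 - 2255) = -2173*(-1/2960) - 4828/(-2352) = 2173/2960 - 4828*(-1/2352) = 2173/2960 + 1207/588 = 1212611/435120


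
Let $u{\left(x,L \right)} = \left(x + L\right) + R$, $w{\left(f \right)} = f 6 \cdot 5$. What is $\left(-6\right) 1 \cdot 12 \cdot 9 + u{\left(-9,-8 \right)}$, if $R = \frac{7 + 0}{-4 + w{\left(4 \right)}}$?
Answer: $- \frac{77133}{116} \approx -664.94$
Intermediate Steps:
$w{\left(f \right)} = 30 f$ ($w{\left(f \right)} = 6 f 5 = 30 f$)
$R = \frac{7}{116}$ ($R = \frac{7 + 0}{-4 + 30 \cdot 4} = \frac{7}{-4 + 120} = \frac{7}{116} \approx 0.060345$)
$u{\left(x,L \right)} = \frac{7}{116} + L + x$ ($u{\left(x,L \right)} = \left(x + L\right) + \frac{7}{116} = \left(L + x\right) + \frac{7}{116} = \frac{7}{116} + L + x$)
$\left(-6\right) 1 \cdot 12 \cdot 9 + u{\left(-9,-8 \right)} = \left(-6\right) 1 \cdot 12 \cdot 9 - \frac{1965}{116} = \left(-6\right) 108 - \frac{1965}{116} = -648 - \frac{1965}{116} = - \frac{77133}{116}$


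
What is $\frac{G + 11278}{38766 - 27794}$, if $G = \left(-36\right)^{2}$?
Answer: $\frac{6287}{5486} \approx 1.146$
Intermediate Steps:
$G = 1296$
$\frac{G + 11278}{38766 - 27794} = \frac{1296 + 11278}{38766 - 27794} = \frac{12574}{10972} = 12574 \cdot \frac{1}{10972} = \frac{6287}{5486}$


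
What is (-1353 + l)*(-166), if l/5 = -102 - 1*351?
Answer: 600588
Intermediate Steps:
l = -2265 (l = 5*(-102 - 1*351) = 5*(-102 - 351) = 5*(-453) = -2265)
(-1353 + l)*(-166) = (-1353 - 2265)*(-166) = -3618*(-166) = 600588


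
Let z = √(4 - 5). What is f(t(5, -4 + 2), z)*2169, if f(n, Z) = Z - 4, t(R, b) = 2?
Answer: -8676 + 2169*I ≈ -8676.0 + 2169.0*I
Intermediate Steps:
z = I (z = √(-1) = I ≈ 1.0*I)
f(n, Z) = -4 + Z
f(t(5, -4 + 2), z)*2169 = (-4 + I)*2169 = -8676 + 2169*I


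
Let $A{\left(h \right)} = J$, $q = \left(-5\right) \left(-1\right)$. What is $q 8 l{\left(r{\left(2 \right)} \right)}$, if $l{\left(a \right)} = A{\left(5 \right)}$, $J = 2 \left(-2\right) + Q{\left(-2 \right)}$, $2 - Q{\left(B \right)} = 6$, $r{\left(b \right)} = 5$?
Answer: $-320$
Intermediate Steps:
$q = 5$
$Q{\left(B \right)} = -4$ ($Q{\left(B \right)} = 2 - 6 = -4$)
$J = -8$ ($J = 2 \left(-2\right) - 4 = -4 - 4 = -8$)
$A{\left(h \right)} = -8$
$l{\left(a \right)} = -8$
$q 8 l{\left(r{\left(2 \right)} \right)} = 5 \cdot 8 \left(-8\right) = 40 \left(-8\right) = -320$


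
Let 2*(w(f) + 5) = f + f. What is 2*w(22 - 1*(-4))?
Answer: 42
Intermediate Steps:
w(f) = -5 + f (w(f) = -5 + (f + f)/2 = -5 + (2*f)/2 = -5 + f)
2*w(22 - 1*(-4)) = 2*(-5 + (22 - 1*(-4))) = 2*(-5 + (22 + 4)) = 2*(-5 + 26) = 2*21 = 42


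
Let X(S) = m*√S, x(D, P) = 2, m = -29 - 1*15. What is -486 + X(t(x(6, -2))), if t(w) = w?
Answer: -486 - 44*√2 ≈ -548.23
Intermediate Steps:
m = -44 (m = -29 - 15 = -44)
X(S) = -44*√S
-486 + X(t(x(6, -2))) = -486 - 44*√2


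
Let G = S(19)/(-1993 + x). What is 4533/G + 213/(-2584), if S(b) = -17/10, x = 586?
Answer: 9694454907/2584 ≈ 3.7517e+6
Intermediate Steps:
S(b) = -17/10 (S(b) = -17*⅒ = -17/10)
G = 17/14070 (G = -17/(10*(-1993 + 586)) = -17/10/(-1407) = -17/10*(-1/1407) = 17/14070 ≈ 0.0012082)
4533/G + 213/(-2584) = 4533/(17/14070) + 213/(-2584) = 4533*(14070/17) + 213*(-1/2584) = 63779310/17 - 213/2584 = 9694454907/2584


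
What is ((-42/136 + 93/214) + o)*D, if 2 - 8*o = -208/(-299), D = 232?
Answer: 2803140/41837 ≈ 67.001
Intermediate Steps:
o = 15/92 (o = 1/4 - (-26)/(-299) = 1/4 - (-26)*(-1)/299 = 1/4 - 1/8*16/23 = 1/4 - 2/23 = 15/92 ≈ 0.16304)
((-42/136 + 93/214) + o)*D = ((-42/136 + 93/214) + 15/92)*232 = ((-42*1/136 + 93*(1/214)) + 15/92)*232 = ((-21/68 + 93/214) + 15/92)*232 = (915/7276 + 15/92)*232 = (24165/83674)*232 = 2803140/41837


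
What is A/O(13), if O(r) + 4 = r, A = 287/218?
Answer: 287/1962 ≈ 0.14628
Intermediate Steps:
A = 287/218 (A = 287*(1/218) = 287/218 ≈ 1.3165)
O(r) = -4 + r
A/O(13) = 287/(218*(-4 + 13)) = (287/218)/9 = (287/218)*(⅑) = 287/1962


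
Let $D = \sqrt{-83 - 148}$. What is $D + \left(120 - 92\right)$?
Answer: $28 + i \sqrt{231} \approx 28.0 + 15.199 i$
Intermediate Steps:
$D = i \sqrt{231}$ ($D = \sqrt{-231} = i \sqrt{231} \approx 15.199 i$)
$D + \left(120 - 92\right) = i \sqrt{231} + \left(120 - 92\right) = i \sqrt{231} + 28 = 28 + i \sqrt{231}$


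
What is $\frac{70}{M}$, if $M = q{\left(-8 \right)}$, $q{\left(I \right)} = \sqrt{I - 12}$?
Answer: $- 7 i \sqrt{5} \approx - 15.652 i$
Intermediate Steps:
$q{\left(I \right)} = \sqrt{-12 + I}$
$M = 2 i \sqrt{5}$ ($M = \sqrt{-12 - 8} = \sqrt{-20} = 2 i \sqrt{5} \approx 4.4721 i$)
$\frac{70}{M} = \frac{70}{2 i \sqrt{5}} = 70 \left(- \frac{i \sqrt{5}}{10}\right) = - 7 i \sqrt{5}$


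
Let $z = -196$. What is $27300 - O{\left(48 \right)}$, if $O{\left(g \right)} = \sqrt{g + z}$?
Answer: $27300 - 2 i \sqrt{37} \approx 27300.0 - 12.166 i$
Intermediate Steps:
$O{\left(g \right)} = \sqrt{-196 + g}$ ($O{\left(g \right)} = \sqrt{g - 196} = \sqrt{-196 + g}$)
$27300 - O{\left(48 \right)} = 27300 - \sqrt{-196 + 48} = 27300 - \sqrt{-148} = 27300 - 2 i \sqrt{37}$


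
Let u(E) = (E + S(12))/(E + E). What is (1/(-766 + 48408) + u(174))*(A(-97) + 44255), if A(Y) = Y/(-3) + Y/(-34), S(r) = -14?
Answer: 8609491093433/422775108 ≈ 20364.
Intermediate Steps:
A(Y) = -37*Y/102 (A(Y) = Y*(-⅓) + Y*(-1/34) = -Y/3 - Y/34 = -37*Y/102)
u(E) = (-14 + E)/(2*E) (u(E) = (E - 14)/(E + E) = (-14 + E)/((2*E)) = (-14 + E)*(1/(2*E)) = (-14 + E)/(2*E))
(1/(-766 + 48408) + u(174))*(A(-97) + 44255) = (1/(-766 + 48408) + (½)*(-14 + 174)/174)*(-37/102*(-97) + 44255) = (1/47642 + (½)*(1/174)*160)*(3589/102 + 44255) = (1/47642 + 40/87)*(4517599/102) = (1905767/4144854)*(4517599/102) = 8609491093433/422775108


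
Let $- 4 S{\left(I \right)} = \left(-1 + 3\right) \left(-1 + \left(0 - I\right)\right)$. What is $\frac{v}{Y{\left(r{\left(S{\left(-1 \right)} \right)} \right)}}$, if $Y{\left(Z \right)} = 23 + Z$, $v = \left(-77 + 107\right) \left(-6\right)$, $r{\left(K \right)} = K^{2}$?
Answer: $- \frac{180}{23} \approx -7.8261$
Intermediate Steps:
$S{\left(I \right)} = \frac{1}{2} + \frac{I}{2}$ ($S{\left(I \right)} = - \frac{\left(-1 + 3\right) \left(-1 + \left(0 - I\right)\right)}{4} = - \frac{2 \left(-1 - I\right)}{4} = - \frac{-2 - 2 I}{4} = \frac{1}{2} + \frac{I}{2}$)
$v = -180$ ($v = 30 \left(-6\right) = -180$)
$\frac{v}{Y{\left(r{\left(S{\left(-1 \right)} \right)} \right)}} = - \frac{180}{23 + \left(\frac{1}{2} + \frac{1}{2} \left(-1\right)\right)^{2}} = - \frac{180}{23 + \left(\frac{1}{2} - \frac{1}{2}\right)^{2}} = - \frac{180}{23 + 0^{2}} = - \frac{180}{23 + 0} = - \frac{180}{23}$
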